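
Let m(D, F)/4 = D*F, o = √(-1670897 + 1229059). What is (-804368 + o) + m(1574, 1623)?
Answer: 9414040 + I*√441838 ≈ 9.414e+6 + 664.71*I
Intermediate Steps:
o = I*√441838 (o = √(-441838) = I*√441838 ≈ 664.71*I)
m(D, F) = 4*D*F (m(D, F) = 4*(D*F) = 4*D*F)
(-804368 + o) + m(1574, 1623) = (-804368 + I*√441838) + 4*1574*1623 = (-804368 + I*√441838) + 10218408 = 9414040 + I*√441838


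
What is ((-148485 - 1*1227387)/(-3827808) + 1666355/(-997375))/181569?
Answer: -10429638883/1444139304513075 ≈ -7.2220e-6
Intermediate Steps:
((-148485 - 1*1227387)/(-3827808) + 1666355/(-997375))/181569 = ((-148485 - 1227387)*(-1/3827808) + 1666355*(-1/997375))*(1/181569) = (-1375872*(-1/3827808) - 333271/199475)*(1/181569) = (14332/39873 - 333271/199475)*(1/181569) = -10429638883/7953666675*1/181569 = -10429638883/1444139304513075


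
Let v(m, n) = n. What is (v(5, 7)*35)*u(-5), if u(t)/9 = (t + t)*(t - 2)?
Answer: 154350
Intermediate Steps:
u(t) = 18*t*(-2 + t) (u(t) = 9*((t + t)*(t - 2)) = 9*((2*t)*(-2 + t)) = 9*(2*t*(-2 + t)) = 18*t*(-2 + t))
(v(5, 7)*35)*u(-5) = (7*35)*(18*(-5)*(-2 - 5)) = 245*(18*(-5)*(-7)) = 245*630 = 154350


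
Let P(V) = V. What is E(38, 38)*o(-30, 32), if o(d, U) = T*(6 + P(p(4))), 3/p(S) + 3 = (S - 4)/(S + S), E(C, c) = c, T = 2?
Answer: 380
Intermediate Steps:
p(S) = 3/(-3 + (-4 + S)/(2*S)) (p(S) = 3/(-3 + (S - 4)/(S + S)) = 3/(-3 + (-4 + S)/((2*S))) = 3/(-3 + (-4 + S)*(1/(2*S))) = 3/(-3 + (-4 + S)/(2*S)))
o(d, U) = 10 (o(d, U) = 2*(6 - 6*4/(4 + 5*4)) = 2*(6 - 6*4/(4 + 20)) = 2*(6 - 6*4/24) = 2*(6 - 6*4*1/24) = 2*(6 - 1) = 2*5 = 10)
E(38, 38)*o(-30, 32) = 38*10 = 380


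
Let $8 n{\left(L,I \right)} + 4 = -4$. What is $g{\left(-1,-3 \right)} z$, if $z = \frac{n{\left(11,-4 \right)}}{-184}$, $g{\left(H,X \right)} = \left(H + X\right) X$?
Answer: $\frac{3}{46} \approx 0.065217$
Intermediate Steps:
$n{\left(L,I \right)} = -1$ ($n{\left(L,I \right)} = - \frac{1}{2} + \frac{1}{8} \left(-4\right) = - \frac{1}{2} - \frac{1}{2} = -1$)
$g{\left(H,X \right)} = X \left(H + X\right)$
$z = \frac{1}{184}$ ($z = - \frac{1}{-184} = \left(-1\right) \left(- \frac{1}{184}\right) = \frac{1}{184} \approx 0.0054348$)
$g{\left(-1,-3 \right)} z = - 3 \left(-1 - 3\right) \frac{1}{184} = \left(-3\right) \left(-4\right) \frac{1}{184} = 12 \cdot \frac{1}{184} = \frac{3}{46}$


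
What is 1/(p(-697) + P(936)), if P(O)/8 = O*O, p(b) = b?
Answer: 1/7008071 ≈ 1.4269e-7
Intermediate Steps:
P(O) = 8*O² (P(O) = 8*(O*O) = 8*O²)
1/(p(-697) + P(936)) = 1/(-697 + 8*936²) = 1/(-697 + 8*876096) = 1/(-697 + 7008768) = 1/7008071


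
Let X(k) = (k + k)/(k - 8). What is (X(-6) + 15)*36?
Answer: 3996/7 ≈ 570.86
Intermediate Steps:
X(k) = 2*k/(-8 + k) (X(k) = (2*k)/(-8 + k) = 2*k/(-8 + k))
(X(-6) + 15)*36 = (2*(-6)/(-8 - 6) + 15)*36 = (2*(-6)/(-14) + 15)*36 = (2*(-6)*(-1/14) + 15)*36 = (6/7 + 15)*36 = (111/7)*36 = 3996/7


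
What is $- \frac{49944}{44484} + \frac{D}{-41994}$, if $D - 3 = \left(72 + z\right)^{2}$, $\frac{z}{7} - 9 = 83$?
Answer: $- \frac{2075205941}{155671758} \approx -13.331$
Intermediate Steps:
$z = 644$ ($z = 63 + 7 \cdot 83 = 63 + 581 = 644$)
$D = 512659$ ($D = 3 + \left(72 + 644\right)^{2} = 3 + 716^{2} = 3 + 512656 = 512659$)
$- \frac{49944}{44484} + \frac{D}{-41994} = - \frac{49944}{44484} + \frac{512659}{-41994} = \left(-49944\right) \frac{1}{44484} + 512659 \left(- \frac{1}{41994}\right) = - \frac{4162}{3707} - \frac{512659}{41994} = - \frac{2075205941}{155671758}$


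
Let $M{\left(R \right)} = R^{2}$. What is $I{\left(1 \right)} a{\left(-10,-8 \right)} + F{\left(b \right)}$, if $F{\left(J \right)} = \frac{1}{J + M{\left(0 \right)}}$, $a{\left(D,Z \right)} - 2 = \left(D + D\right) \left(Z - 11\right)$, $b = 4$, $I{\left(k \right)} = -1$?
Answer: $- \frac{1527}{4} \approx -381.75$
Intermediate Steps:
$a{\left(D,Z \right)} = 2 + 2 D \left(-11 + Z\right)$ ($a{\left(D,Z \right)} = 2 + \left(D + D\right) \left(Z - 11\right) = 2 + 2 D \left(-11 + Z\right)$)
$F{\left(J \right)} = \frac{1}{J}$ ($F{\left(J \right)} = \frac{1}{J + 0^{2}} = \frac{1}{J + 0} = \frac{1}{J}$)
$I{\left(1 \right)} a{\left(-10,-8 \right)} + F{\left(b \right)} = - (2 - -220 + 2 \left(-10\right) \left(-8\right)) + \frac{1}{4} = - (2 + 220 + 160) + \frac{1}{4} = \left(-1\right) 382 + \frac{1}{4} = -382 + \frac{1}{4} = - \frac{1527}{4}$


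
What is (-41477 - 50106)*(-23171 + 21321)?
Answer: 169428550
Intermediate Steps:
(-41477 - 50106)*(-23171 + 21321) = -91583*(-1850) = 169428550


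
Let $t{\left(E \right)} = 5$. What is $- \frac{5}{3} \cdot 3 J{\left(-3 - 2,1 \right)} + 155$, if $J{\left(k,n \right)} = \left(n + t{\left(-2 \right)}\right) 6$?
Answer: $-25$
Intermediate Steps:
$J{\left(k,n \right)} = 30 + 6 n$ ($J{\left(k,n \right)} = \left(n + 5\right) 6 = \left(5 + n\right) 6 = 30 + 6 n$)
$- \frac{5}{3} \cdot 3 J{\left(-3 - 2,1 \right)} + 155 = - \frac{5}{3} \cdot 3 \left(30 + 6 \cdot 1\right) + 155 = \left(-5\right) \frac{1}{3} \cdot 3 \left(30 + 6\right) + 155 = \left(- \frac{5}{3}\right) 3 \cdot 36 + 155 = \left(-5\right) 36 + 155 = -180 + 155 = -25$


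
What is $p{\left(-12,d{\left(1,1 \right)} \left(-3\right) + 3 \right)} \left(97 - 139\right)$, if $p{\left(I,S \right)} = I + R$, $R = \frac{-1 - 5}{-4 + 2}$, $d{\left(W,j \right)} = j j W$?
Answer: $378$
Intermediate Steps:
$d{\left(W,j \right)} = W j^{2}$ ($d{\left(W,j \right)} = j^{2} W = W j^{2}$)
$R = 3$ ($R = - \frac{6}{-2} = \left(-6\right) \left(- \frac{1}{2}\right) = 3$)
$p{\left(I,S \right)} = 3 + I$ ($p{\left(I,S \right)} = I + 3 = 3 + I$)
$p{\left(-12,d{\left(1,1 \right)} \left(-3\right) + 3 \right)} \left(97 - 139\right) = \left(3 - 12\right) \left(97 - 139\right) = \left(-9\right) \left(-42\right) = 378$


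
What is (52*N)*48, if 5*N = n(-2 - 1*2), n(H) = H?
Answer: -9984/5 ≈ -1996.8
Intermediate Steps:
N = -⅘ (N = (-2 - 1*2)/5 = (-2 - 2)/5 = (⅕)*(-4) = -⅘ ≈ -0.80000)
(52*N)*48 = (52*(-⅘))*48 = -208/5*48 = -9984/5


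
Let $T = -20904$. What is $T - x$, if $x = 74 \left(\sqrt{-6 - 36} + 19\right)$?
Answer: $-22310 - 74 i \sqrt{42} \approx -22310.0 - 479.57 i$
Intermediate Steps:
$x = 1406 + 74 i \sqrt{42}$ ($x = 74 \left(\sqrt{-42} + 19\right) = 74 \left(i \sqrt{42} + 19\right) = 74 \left(19 + i \sqrt{42}\right) = 1406 + 74 i \sqrt{42} \approx 1406.0 + 479.57 i$)
$T - x = -20904 - \left(1406 + 74 i \sqrt{42}\right) = -22310 - 74 i \sqrt{42}$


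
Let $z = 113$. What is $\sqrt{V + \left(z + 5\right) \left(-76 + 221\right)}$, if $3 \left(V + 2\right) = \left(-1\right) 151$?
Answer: $\frac{\sqrt{153519}}{3} \approx 130.6$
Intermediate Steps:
$V = - \frac{157}{3}$ ($V = -2 + \frac{\left(-1\right) 151}{3} = -2 + \frac{1}{3} \left(-151\right) = -2 - \frac{151}{3} = - \frac{157}{3} \approx -52.333$)
$\sqrt{V + \left(z + 5\right) \left(-76 + 221\right)} = \sqrt{- \frac{157}{3} + \left(113 + 5\right) \left(-76 + 221\right)} = \sqrt{- \frac{157}{3} + 118 \cdot 145} = \sqrt{- \frac{157}{3} + 17110} = \sqrt{\frac{51173}{3}} = \frac{\sqrt{153519}}{3}$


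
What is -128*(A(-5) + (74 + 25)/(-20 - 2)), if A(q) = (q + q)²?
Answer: -12224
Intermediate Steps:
A(q) = 4*q² (A(q) = (2*q)² = 4*q²)
-128*(A(-5) + (74 + 25)/(-20 - 2)) = -128*(4*(-5)² + (74 + 25)/(-20 - 2)) = -128*(4*25 + 99/(-22)) = -128*(100 + 99*(-1/22)) = -128*(100 - 9/2) = -128*191/2 = -12224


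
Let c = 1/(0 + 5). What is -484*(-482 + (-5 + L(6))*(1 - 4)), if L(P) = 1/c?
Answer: 233288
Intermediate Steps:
c = 1/5 ≈ 0.20000
L(P) = 5 (L(P) = 1/(1/5) = 5)
-484*(-482 + (-5 + L(6))*(1 - 4)) = -484*(-482 + (-5 + 5)*(1 - 4)) = -484*(-482 + 0*(-3)) = -484*(-482 + 0) = -484*(-482) = 233288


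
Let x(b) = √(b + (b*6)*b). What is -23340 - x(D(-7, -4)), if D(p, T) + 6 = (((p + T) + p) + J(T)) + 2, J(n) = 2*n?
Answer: -23340 - √5370 ≈ -23413.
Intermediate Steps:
D(p, T) = -4 + 2*p + 3*T (D(p, T) = -6 + ((((p + T) + p) + 2*T) + 2) = -6 + ((((T + p) + p) + 2*T) + 2) = -6 + (((T + 2*p) + 2*T) + 2) = -6 + ((2*p + 3*T) + 2) = -6 + (2 + 2*p + 3*T) = -4 + 2*p + 3*T)
x(b) = √(b + 6*b²) (x(b) = √(b + (6*b)*b) = √(b + 6*b²))
-23340 - x(D(-7, -4)) = -23340 - √((-4 + 2*(-7) + 3*(-4))*(1 + 6*(-4 + 2*(-7) + 3*(-4)))) = -23340 - √((-4 - 14 - 12)*(1 + 6*(-4 - 14 - 12))) = -23340 - √(-30*(1 + 6*(-30))) = -23340 - √(-30*(1 - 180)) = -23340 - √(-30*(-179)) = -23340 - √5370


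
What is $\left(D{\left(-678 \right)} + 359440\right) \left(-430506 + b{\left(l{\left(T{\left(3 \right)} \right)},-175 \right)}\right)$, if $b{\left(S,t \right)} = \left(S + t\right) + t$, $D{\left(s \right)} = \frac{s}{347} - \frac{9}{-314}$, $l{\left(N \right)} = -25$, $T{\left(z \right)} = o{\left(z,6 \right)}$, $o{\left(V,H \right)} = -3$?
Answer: $- \frac{16874874291884631}{108958} \approx -1.5487 \cdot 10^{11}$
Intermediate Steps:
$T{\left(z \right)} = -3$
$D{\left(s \right)} = \frac{9}{314} + \frac{s}{347}$ ($D{\left(s \right)} = s \frac{1}{347} - - \frac{9}{314} = \frac{s}{347} + \frac{9}{314} = \frac{9}{314} + \frac{s}{347}$)
$b{\left(S,t \right)} = S + 2 t$
$\left(D{\left(-678 \right)} + 359440\right) \left(-430506 + b{\left(l{\left(T{\left(3 \right)} \right)},-175 \right)}\right) = \left(\left(\frac{9}{314} + \frac{1}{347} \left(-678\right)\right) + 359440\right) \left(-430506 + \left(-25 + 2 \left(-175\right)\right)\right) = \left(\left(\frac{9}{314} - \frac{678}{347}\right) + 359440\right) \left(-430506 - 375\right) = \left(- \frac{209769}{108958} + 359440\right) \left(-430506 - 375\right) = \frac{39163653751}{108958} \left(-430881\right) = - \frac{16874874291884631}{108958}$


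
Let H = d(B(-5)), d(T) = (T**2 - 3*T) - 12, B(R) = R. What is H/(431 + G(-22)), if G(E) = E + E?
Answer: 28/387 ≈ 0.072351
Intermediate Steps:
G(E) = 2*E
d(T) = -12 + T**2 - 3*T
H = 28 (H = -12 + (-5)**2 - 3*(-5) = -12 + 25 + 15 = 28)
H/(431 + G(-22)) = 28/(431 + 2*(-22)) = 28/(431 - 44) = 28/387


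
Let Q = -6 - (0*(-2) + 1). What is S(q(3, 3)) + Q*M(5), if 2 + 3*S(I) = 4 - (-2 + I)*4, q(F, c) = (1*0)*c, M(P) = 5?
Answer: -95/3 ≈ -31.667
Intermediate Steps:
q(F, c) = 0 (q(F, c) = 0*c = 0)
Q = -7 (Q = -6 - (0 + 1) = -6 - 1*1 = -6 - 1 = -7)
S(I) = 10/3 - 4*I/3 (S(I) = -⅔ + (4 - (-2 + I)*4)/3 = -⅔ + (4 - (-8 + 4*I))/3 = -⅔ + (4 + (8 - 4*I))/3 = -⅔ + (12 - 4*I)/3 = -⅔ + (4 - 4*I/3) = 10/3 - 4*I/3)
S(q(3, 3)) + Q*M(5) = (10/3 - 4/3*0) - 7*5 = (10/3 + 0) - 35 = 10/3 - 35 = -95/3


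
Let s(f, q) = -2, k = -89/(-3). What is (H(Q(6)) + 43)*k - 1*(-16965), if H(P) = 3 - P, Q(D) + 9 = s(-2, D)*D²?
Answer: 62198/3 ≈ 20733.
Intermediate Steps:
k = 89/3 (k = -89*(-⅓) = 89/3 ≈ 29.667)
Q(D) = -9 - 2*D²
(H(Q(6)) + 43)*k - 1*(-16965) = ((3 - (-9 - 2*6²)) + 43)*(89/3) - 1*(-16965) = ((3 - (-9 - 2*36)) + 43)*(89/3) + 16965 = ((3 - (-9 - 72)) + 43)*(89/3) + 16965 = ((3 - 1*(-81)) + 43)*(89/3) + 16965 = ((3 + 81) + 43)*(89/3) + 16965 = (84 + 43)*(89/3) + 16965 = 127*(89/3) + 16965 = 11303/3 + 16965 = 62198/3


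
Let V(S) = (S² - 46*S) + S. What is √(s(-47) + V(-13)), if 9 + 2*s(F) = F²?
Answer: 3*√206 ≈ 43.058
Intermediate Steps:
s(F) = -9/2 + F²/2
V(S) = S² - 45*S
√(s(-47) + V(-13)) = √((-9/2 + (½)*(-47)²) - 13*(-45 - 13)) = √((-9/2 + (½)*2209) - 13*(-58)) = √((-9/2 + 2209/2) + 754) = √(1100 + 754) = √1854 = 3*√206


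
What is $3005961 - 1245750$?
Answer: $1760211$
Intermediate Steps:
$3005961 - 1245750 = 1760211$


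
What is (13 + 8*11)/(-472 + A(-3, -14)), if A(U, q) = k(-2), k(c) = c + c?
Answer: -101/476 ≈ -0.21218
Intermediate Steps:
k(c) = 2*c
A(U, q) = -4 (A(U, q) = 2*(-2) = -4)
(13 + 8*11)/(-472 + A(-3, -14)) = (13 + 8*11)/(-472 - 4) = (13 + 88)/(-476) = 101*(-1/476) = -101/476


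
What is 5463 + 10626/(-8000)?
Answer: 21846687/4000 ≈ 5461.7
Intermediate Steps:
5463 + 10626/(-8000) = 5463 + 10626*(-1/8000) = 5463 - 5313/4000 = 21846687/4000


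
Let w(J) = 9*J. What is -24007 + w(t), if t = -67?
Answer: -24610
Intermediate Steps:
-24007 + w(t) = -24007 + 9*(-67) = -24007 - 603 = -24610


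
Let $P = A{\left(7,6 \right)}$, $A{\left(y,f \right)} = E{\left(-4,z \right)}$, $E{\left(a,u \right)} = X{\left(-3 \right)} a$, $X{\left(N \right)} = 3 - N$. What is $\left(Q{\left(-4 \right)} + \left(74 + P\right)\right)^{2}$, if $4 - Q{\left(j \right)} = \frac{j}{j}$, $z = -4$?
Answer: $2809$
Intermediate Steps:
$Q{\left(j \right)} = 3$ ($Q{\left(j \right)} = 4 - \frac{j}{j} = 4 - 1 = 3$)
$E{\left(a,u \right)} = 6 a$ ($E{\left(a,u \right)} = \left(3 - -3\right) a = \left(3 + 3\right) a = 6 a$)
$A{\left(y,f \right)} = -24$ ($A{\left(y,f \right)} = 6 \left(-4\right) = -24$)
$P = -24$
$\left(Q{\left(-4 \right)} + \left(74 + P\right)\right)^{2} = \left(3 + \left(74 - 24\right)\right)^{2} = \left(3 + 50\right)^{2} = 53^{2} = 2809$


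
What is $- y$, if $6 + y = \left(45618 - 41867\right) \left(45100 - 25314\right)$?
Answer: $-74217280$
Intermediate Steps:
$y = 74217280$ ($y = -6 + \left(45618 - 41867\right) \left(45100 - 25314\right) = -6 + 3751 \cdot 19786 = -6 + 74217286 = 74217280$)
$- y = \left(-1\right) 74217280 = -74217280$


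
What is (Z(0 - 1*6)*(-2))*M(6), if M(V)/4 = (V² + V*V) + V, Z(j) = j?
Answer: 3744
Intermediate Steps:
M(V) = 4*V + 8*V² (M(V) = 4*((V² + V*V) + V) = 4*((V² + V²) + V) = 4*(2*V² + V) = 4*(V + 2*V²) = 4*V + 8*V²)
(Z(0 - 1*6)*(-2))*M(6) = ((0 - 1*6)*(-2))*(4*6*(1 + 2*6)) = ((0 - 6)*(-2))*(4*6*(1 + 12)) = (-6*(-2))*(4*6*13) = 12*312 = 3744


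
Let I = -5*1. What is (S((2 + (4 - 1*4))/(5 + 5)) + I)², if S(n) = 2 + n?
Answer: 196/25 ≈ 7.8400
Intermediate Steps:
I = -5
(S((2 + (4 - 1*4))/(5 + 5)) + I)² = ((2 + (2 + (4 - 1*4))/(5 + 5)) - 5)² = ((2 + (2 + (4 - 4))/10) - 5)² = ((2 + (2 + 0)*(⅒)) - 5)² = ((2 + 2*(⅒)) - 5)² = ((2 + ⅕) - 5)² = (11/5 - 5)² = (-14/5)² = 196/25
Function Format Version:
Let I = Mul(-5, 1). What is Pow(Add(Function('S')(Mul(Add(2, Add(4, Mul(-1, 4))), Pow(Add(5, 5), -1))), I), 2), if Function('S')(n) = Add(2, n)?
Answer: Rational(196, 25) ≈ 7.8400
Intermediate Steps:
I = -5
Pow(Add(Function('S')(Mul(Add(2, Add(4, Mul(-1, 4))), Pow(Add(5, 5), -1))), I), 2) = Pow(Add(Add(2, Mul(Add(2, Add(4, Mul(-1, 4))), Pow(Add(5, 5), -1))), -5), 2) = Pow(Add(Add(2, Mul(Add(2, Add(4, -4)), Pow(10, -1))), -5), 2) = Pow(Add(Add(2, Mul(Add(2, 0), Rational(1, 10))), -5), 2) = Pow(Add(Add(2, Mul(2, Rational(1, 10))), -5), 2) = Pow(Add(Add(2, Rational(1, 5)), -5), 2) = Pow(Add(Rational(11, 5), -5), 2) = Pow(Rational(-14, 5), 2) = Rational(196, 25)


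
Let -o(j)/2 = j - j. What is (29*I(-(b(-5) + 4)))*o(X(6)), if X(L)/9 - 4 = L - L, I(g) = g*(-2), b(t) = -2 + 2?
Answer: 0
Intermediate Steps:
b(t) = 0
I(g) = -2*g
X(L) = 36 (X(L) = 36 + 9*(L - L) = 36 + 9*0 = 36 + 0 = 36)
o(j) = 0 (o(j) = -2*(j - j) = -2*0 = 0)
(29*I(-(b(-5) + 4)))*o(X(6)) = (29*(-(-2)*(0 + 4)))*0 = (29*(-(-2)*4))*0 = (29*(-2*(-4)))*0 = (29*8)*0 = 232*0 = 0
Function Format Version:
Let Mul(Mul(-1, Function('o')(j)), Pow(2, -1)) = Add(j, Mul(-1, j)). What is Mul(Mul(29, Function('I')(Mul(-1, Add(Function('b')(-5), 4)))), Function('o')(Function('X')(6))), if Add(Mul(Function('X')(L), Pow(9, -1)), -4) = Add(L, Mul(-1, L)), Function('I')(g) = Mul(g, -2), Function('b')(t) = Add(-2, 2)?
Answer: 0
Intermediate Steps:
Function('b')(t) = 0
Function('I')(g) = Mul(-2, g)
Function('X')(L) = 36 (Function('X')(L) = Add(36, Mul(9, Add(L, Mul(-1, L)))) = Add(36, Mul(9, 0)) = Add(36, 0) = 36)
Function('o')(j) = 0 (Function('o')(j) = Mul(-2, Add(j, Mul(-1, j))) = Mul(-2, 0) = 0)
Mul(Mul(29, Function('I')(Mul(-1, Add(Function('b')(-5), 4)))), Function('o')(Function('X')(6))) = Mul(Mul(29, Mul(-2, Mul(-1, Add(0, 4)))), 0) = Mul(Mul(29, Mul(-2, Mul(-1, 4))), 0) = Mul(Mul(29, Mul(-2, -4)), 0) = Mul(Mul(29, 8), 0) = Mul(232, 0) = 0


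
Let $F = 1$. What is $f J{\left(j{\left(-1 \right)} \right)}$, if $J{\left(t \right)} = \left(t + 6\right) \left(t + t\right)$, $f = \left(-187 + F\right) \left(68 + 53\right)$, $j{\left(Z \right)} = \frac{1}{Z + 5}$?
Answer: $- \frac{281325}{4} \approx -70331.0$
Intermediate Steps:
$j{\left(Z \right)} = \frac{1}{5 + Z}$
$f = -22506$ ($f = \left(-187 + 1\right) \left(68 + 53\right) = \left(-186\right) 121 = -22506$)
$J{\left(t \right)} = 2 t \left(6 + t\right)$ ($J{\left(t \right)} = \left(6 + t\right) 2 t = 2 t \left(6 + t\right)$)
$f J{\left(j{\left(-1 \right)} \right)} = - 22506 \frac{2 \left(6 + \frac{1}{5 - 1}\right)}{5 - 1} = - 22506 \frac{2 \left(6 + \frac{1}{4}\right)}{4} = - 22506 \cdot 2 \cdot \frac{1}{4} \left(6 + \frac{1}{4}\right) = - 22506 \cdot 2 \cdot \frac{1}{4} \cdot \frac{25}{4} = \left(-22506\right) \frac{25}{8} = - \frac{281325}{4}$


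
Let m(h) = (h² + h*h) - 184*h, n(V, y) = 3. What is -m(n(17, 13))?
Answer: 534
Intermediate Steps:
m(h) = -184*h + 2*h² (m(h) = (h² + h²) - 184*h = 2*h² - 184*h = -184*h + 2*h²)
-m(n(17, 13)) = -2*3*(-92 + 3) = -2*3*(-89) = -1*(-534) = 534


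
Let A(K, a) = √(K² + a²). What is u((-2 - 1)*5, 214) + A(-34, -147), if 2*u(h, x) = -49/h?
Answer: 49/30 + √22765 ≈ 152.51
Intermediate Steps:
u(h, x) = -49/(2*h) (u(h, x) = (-49/h)/2 = -49/(2*h))
u((-2 - 1)*5, 214) + A(-34, -147) = -49*1/(5*(-2 - 1))/2 + √((-34)² + (-147)²) = -49/(2*((-3*5))) + √(1156 + 21609) = -49/2/(-15) + √22765 = -49/2*(-1/15) + √22765 = 49/30 + √22765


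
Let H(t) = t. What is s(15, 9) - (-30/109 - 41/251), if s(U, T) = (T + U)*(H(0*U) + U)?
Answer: 9861239/27359 ≈ 360.44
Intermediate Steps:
s(U, T) = U*(T + U) (s(U, T) = (T + U)*(0*U + U) = (T + U)*(0 + U) = (T + U)*U = U*(T + U))
s(15, 9) - (-30/109 - 41/251) = 15*(9 + 15) - (-30/109 - 41/251) = 15*24 - (-30*1/109 - 41*1/251) = 360 - (-30/109 - 41/251) = 360 - 1*(-11999/27359) = 360 + 11999/27359 = 9861239/27359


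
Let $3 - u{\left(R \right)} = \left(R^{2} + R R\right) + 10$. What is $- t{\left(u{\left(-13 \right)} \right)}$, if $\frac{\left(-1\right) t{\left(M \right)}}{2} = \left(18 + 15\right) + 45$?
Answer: $156$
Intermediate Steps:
$u{\left(R \right)} = -7 - 2 R^{2}$ ($u{\left(R \right)} = 3 - \left(\left(R^{2} + R R\right) + 10\right) = 3 - \left(\left(R^{2} + R^{2}\right) + 10\right) = 3 - \left(2 R^{2} + 10\right) = 3 - \left(10 + 2 R^{2}\right) = -7 - 2 R^{2}$)
$t{\left(M \right)} = -156$ ($t{\left(M \right)} = - 2 \left(\left(18 + 15\right) + 45\right) = - 2 \left(33 + 45\right) = \left(-2\right) 78 = -156$)
$- t{\left(u{\left(-13 \right)} \right)} = \left(-1\right) \left(-156\right) = 156$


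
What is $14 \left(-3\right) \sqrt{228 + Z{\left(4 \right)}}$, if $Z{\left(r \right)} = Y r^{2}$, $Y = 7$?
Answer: $- 84 \sqrt{85} \approx -774.44$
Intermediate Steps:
$Z{\left(r \right)} = 7 r^{2}$
$14 \left(-3\right) \sqrt{228 + Z{\left(4 \right)}} = 14 \left(-3\right) \sqrt{228 + 7 \cdot 4^{2}} = - 42 \sqrt{228 + 7 \cdot 16} = - 42 \sqrt{228 + 112} = - 42 \sqrt{340} = - 42 \cdot 2 \sqrt{85} = - 84 \sqrt{85}$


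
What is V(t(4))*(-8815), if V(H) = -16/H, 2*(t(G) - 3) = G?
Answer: 28208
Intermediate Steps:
t(G) = 3 + G/2
V(t(4))*(-8815) = -16/(3 + (½)*4)*(-8815) = -16/(3 + 2)*(-8815) = -16/5*(-8815) = 28208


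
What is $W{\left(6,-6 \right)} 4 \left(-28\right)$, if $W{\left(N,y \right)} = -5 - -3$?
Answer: $224$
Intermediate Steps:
$W{\left(N,y \right)} = -2$ ($W{\left(N,y \right)} = -5 + 3 = -2$)
$W{\left(6,-6 \right)} 4 \left(-28\right) = \left(-2\right) 4 \left(-28\right) = \left(-8\right) \left(-28\right) = 224$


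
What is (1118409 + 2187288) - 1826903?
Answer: 1478794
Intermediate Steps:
(1118409 + 2187288) - 1826903 = 3305697 - 1826903 = 1478794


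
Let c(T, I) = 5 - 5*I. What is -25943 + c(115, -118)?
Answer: -25348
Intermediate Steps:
-25943 + c(115, -118) = -25943 + (5 - 5*(-118)) = -25943 + (5 + 590) = -25943 + 595 = -25348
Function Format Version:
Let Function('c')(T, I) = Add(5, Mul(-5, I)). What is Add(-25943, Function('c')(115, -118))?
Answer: -25348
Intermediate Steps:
Add(-25943, Function('c')(115, -118)) = Add(-25943, Add(5, Mul(-5, -118))) = Add(-25943, Add(5, 590)) = Add(-25943, 595) = -25348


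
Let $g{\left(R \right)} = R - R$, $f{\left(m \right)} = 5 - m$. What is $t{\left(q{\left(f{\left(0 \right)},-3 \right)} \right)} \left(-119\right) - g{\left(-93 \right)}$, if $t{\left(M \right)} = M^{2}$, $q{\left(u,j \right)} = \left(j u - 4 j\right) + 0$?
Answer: $-1071$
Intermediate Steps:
$g{\left(R \right)} = 0$
$q{\left(u,j \right)} = - 4 j + j u$ ($q{\left(u,j \right)} = \left(- 4 j + j u\right) + 0 = - 4 j + j u$)
$t{\left(q{\left(f{\left(0 \right)},-3 \right)} \right)} \left(-119\right) - g{\left(-93 \right)} = \left(- 3 \left(-4 + \left(5 - 0\right)\right)\right)^{2} \left(-119\right) - 0 = \left(- 3 \left(-4 + \left(5 + 0\right)\right)\right)^{2} \left(-119\right) + 0 = \left(- 3 \left(-4 + 5\right)\right)^{2} \left(-119\right) + 0 = \left(\left(-3\right) 1\right)^{2} \left(-119\right) + 0 = \left(-3\right)^{2} \left(-119\right) + 0 = 9 \left(-119\right) + 0 = -1071 + 0 = -1071$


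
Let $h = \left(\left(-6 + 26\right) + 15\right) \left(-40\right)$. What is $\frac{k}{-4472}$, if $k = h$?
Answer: $\frac{175}{559} \approx 0.31306$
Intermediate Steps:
$h = -1400$ ($h = \left(20 + 15\right) \left(-40\right) = 35 \left(-40\right) = -1400$)
$k = -1400$
$\frac{k}{-4472} = - \frac{1400}{-4472} = \left(-1400\right) \left(- \frac{1}{4472}\right) = \frac{175}{559}$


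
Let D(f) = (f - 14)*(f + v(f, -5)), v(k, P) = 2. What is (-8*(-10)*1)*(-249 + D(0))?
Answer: -22160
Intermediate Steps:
D(f) = (-14 + f)*(2 + f) (D(f) = (f - 14)*(f + 2) = (-14 + f)*(2 + f))
(-8*(-10)*1)*(-249 + D(0)) = (-8*(-10)*1)*(-249 + (-28 + 0² - 12*0)) = (80*1)*(-249 + (-28 + 0 + 0)) = 80*(-249 - 28) = 80*(-277) = -22160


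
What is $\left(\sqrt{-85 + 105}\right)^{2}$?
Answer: $20$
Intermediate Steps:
$\left(\sqrt{-85 + 105}\right)^{2} = \left(\sqrt{20}\right)^{2} = \left(2 \sqrt{5}\right)^{2} = 20$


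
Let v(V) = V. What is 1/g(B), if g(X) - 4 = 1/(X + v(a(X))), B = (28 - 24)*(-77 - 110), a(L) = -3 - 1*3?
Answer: 754/3015 ≈ 0.25008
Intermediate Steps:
a(L) = -6 (a(L) = -3 - 3 = -6)
B = -748 (B = 4*(-187) = -748)
g(X) = 4 + 1/(-6 + X) (g(X) = 4 + 1/(X - 6) = 4 + 1/(-6 + X))
1/g(B) = 1/((-23 + 4*(-748))/(-6 - 748)) = 1/((-23 - 2992)/(-754)) = 1/(-1/754*(-3015)) = 1/(3015/754) = 754/3015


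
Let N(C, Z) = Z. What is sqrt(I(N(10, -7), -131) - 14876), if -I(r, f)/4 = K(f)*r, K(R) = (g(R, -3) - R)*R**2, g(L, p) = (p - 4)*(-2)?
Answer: 4*sqrt(4353674) ≈ 8346.2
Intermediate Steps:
g(L, p) = 8 - 2*p (g(L, p) = (-4 + p)*(-2) = 8 - 2*p)
K(R) = R**2*(14 - R) (K(R) = ((8 - 2*(-3)) - R)*R**2 = ((8 + 6) - R)*R**2 = (14 - R)*R**2 = R**2*(14 - R))
I(r, f) = -4*r*f**2*(14 - f) (I(r, f) = -4*f**2*(14 - f)*r = -4*r*f**2*(14 - f))
sqrt(I(N(10, -7), -131) - 14876) = sqrt(4*(-7)*(-131)**2*(-14 - 131) - 14876) = sqrt(4*(-7)*17161*(-145) - 14876) = sqrt(69673660 - 14876) = sqrt(69658784) = 4*sqrt(4353674)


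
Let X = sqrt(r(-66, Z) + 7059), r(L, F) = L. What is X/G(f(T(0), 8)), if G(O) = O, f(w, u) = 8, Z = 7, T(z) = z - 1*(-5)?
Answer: 3*sqrt(777)/8 ≈ 10.453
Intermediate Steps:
T(z) = 5 + z (T(z) = z + 5 = 5 + z)
X = 3*sqrt(777) (X = sqrt(-66 + 7059) = sqrt(6993) = 3*sqrt(777) ≈ 83.624)
X/G(f(T(0), 8)) = (3*sqrt(777))/8 = (3*sqrt(777))*(1/8) = 3*sqrt(777)/8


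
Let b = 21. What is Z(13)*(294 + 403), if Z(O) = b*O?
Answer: 190281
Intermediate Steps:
Z(O) = 21*O
Z(13)*(294 + 403) = (21*13)*(294 + 403) = 273*697 = 190281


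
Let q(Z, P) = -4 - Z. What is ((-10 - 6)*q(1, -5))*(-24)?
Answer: -1920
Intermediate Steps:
((-10 - 6)*q(1, -5))*(-24) = ((-10 - 6)*(-4 - 1*1))*(-24) = -16*(-4 - 1)*(-24) = -16*(-5)*(-24) = 80*(-24) = -1920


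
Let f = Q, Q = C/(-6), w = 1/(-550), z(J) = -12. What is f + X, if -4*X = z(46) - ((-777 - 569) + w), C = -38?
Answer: -2159303/6600 ≈ -327.17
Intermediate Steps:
w = -1/550 ≈ -0.0018182
X = -733701/2200 (X = -(-12 - ((-777 - 569) - 1/550))/4 = -(-12 - (-1346 - 1/550))/4 = -(-12 - 1*(-740301/550))/4 = -(-12 + 740301/550)/4 = -¼*733701/550 = -733701/2200 ≈ -333.50)
Q = 19/3 (Q = -38/(-6) = -38*(-⅙) = 19/3 ≈ 6.3333)
f = 19/3 ≈ 6.3333
f + X = 19/3 - 733701/2200 = -2159303/6600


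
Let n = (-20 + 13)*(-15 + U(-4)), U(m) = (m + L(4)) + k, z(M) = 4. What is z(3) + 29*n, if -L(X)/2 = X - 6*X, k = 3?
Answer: -4868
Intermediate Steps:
L(X) = 10*X (L(X) = -2*(X - 6*X) = -(-10)*X = 10*X)
U(m) = 43 + m (U(m) = (m + 10*4) + 3 = (m + 40) + 3 = (40 + m) + 3 = 43 + m)
n = -168 (n = (-20 + 13)*(-15 + (43 - 4)) = -7*(-15 + 39) = -7*24 = -168)
z(3) + 29*n = 4 + 29*(-168) = 4 - 4872 = -4868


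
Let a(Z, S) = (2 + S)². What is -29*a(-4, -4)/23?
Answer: -116/23 ≈ -5.0435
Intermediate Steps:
-29*a(-4, -4)/23 = -29*(2 - 4)²/23 = -29*(-2)²*(1/23) = -29*4*(1/23) = -116*1/23 = -116/23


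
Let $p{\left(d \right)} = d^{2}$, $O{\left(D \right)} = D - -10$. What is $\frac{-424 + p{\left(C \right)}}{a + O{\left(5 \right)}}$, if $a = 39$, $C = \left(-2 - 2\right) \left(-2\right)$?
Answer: $- \frac{20}{3} \approx -6.6667$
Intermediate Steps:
$C = 8$ ($C = \left(-4\right) \left(-2\right) = 8$)
$O{\left(D \right)} = 10 + D$ ($O{\left(D \right)} = D + 10 = 10 + D$)
$\frac{-424 + p{\left(C \right)}}{a + O{\left(5 \right)}} = \frac{-424 + 8^{2}}{39 + \left(10 + 5\right)} = \frac{-424 + 64}{39 + 15} = - \frac{360}{54} = \left(-360\right) \frac{1}{54} = - \frac{20}{3}$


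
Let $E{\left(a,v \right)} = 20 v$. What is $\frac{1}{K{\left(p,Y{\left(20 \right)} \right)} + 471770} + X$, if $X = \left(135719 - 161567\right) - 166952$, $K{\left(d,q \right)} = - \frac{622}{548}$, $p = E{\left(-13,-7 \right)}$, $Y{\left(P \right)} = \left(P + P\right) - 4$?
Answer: $- \frac{24922228182926}{129264669} \approx -1.928 \cdot 10^{5}$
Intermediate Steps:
$Y{\left(P \right)} = -4 + 2 P$ ($Y{\left(P \right)} = 2 P - 4 = -4 + 2 P$)
$p = -140$ ($p = 20 \left(-7\right) = -140$)
$K{\left(d,q \right)} = - \frac{311}{274}$ ($K{\left(d,q \right)} = \left(-622\right) \frac{1}{548} = - \frac{311}{274}$)
$X = -192800$ ($X = -25848 - 166952 = -192800$)
$\frac{1}{K{\left(p,Y{\left(20 \right)} \right)} + 471770} + X = \frac{1}{- \frac{311}{274} + 471770} - 192800 = \frac{1}{\frac{129264669}{274}} - 192800 = \frac{274}{129264669} - 192800 = - \frac{24922228182926}{129264669}$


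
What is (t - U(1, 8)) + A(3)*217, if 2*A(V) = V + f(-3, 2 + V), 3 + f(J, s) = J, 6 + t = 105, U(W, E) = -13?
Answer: -427/2 ≈ -213.50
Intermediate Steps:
t = 99 (t = -6 + 105 = 99)
f(J, s) = -3 + J
A(V) = -3 + V/2 (A(V) = (V + (-3 - 3))/2 = (V - 6)/2 = (-6 + V)/2 = -3 + V/2)
(t - U(1, 8)) + A(3)*217 = (99 - 1*(-13)) + (-3 + (½)*3)*217 = (99 + 13) + (-3 + 3/2)*217 = 112 - 3/2*217 = 112 - 651/2 = -427/2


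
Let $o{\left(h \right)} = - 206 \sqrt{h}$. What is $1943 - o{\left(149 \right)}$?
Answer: $1943 + 206 \sqrt{149} \approx 4457.5$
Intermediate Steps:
$1943 - o{\left(149 \right)} = 1943 - - 206 \sqrt{149} = 1943 + 206 \sqrt{149}$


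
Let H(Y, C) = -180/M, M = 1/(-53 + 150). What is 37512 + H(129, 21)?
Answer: 20052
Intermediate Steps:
M = 1/97 ≈ 0.010309
H(Y, C) = -17460 (H(Y, C) = -180/1/97 = -180*97 = -17460)
37512 + H(129, 21) = 37512 - 17460 = 20052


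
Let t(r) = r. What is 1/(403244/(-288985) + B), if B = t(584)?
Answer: 288985/168363996 ≈ 0.0017164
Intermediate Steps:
B = 584
1/(403244/(-288985) + B) = 1/(403244/(-288985) + 584) = 1/(403244*(-1/288985) + 584) = 1/(-403244/288985 + 584) = 1/(168363996/288985) = 288985/168363996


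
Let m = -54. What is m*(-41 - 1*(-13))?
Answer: 1512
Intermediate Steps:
m*(-41 - 1*(-13)) = -54*(-41 - 1*(-13)) = -54*(-41 + 13) = -54*(-28) = 1512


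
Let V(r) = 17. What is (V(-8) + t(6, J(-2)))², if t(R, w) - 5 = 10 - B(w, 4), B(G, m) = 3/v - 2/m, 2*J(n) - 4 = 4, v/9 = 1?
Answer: 37249/36 ≈ 1034.7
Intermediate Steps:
v = 9 (v = 9*1 = 9)
J(n) = 4 (J(n) = 2 + (½)*4 = 2 + 2 = 4)
B(G, m) = ⅓ - 2/m (B(G, m) = 3/9 - 2/m = 3*(⅑) - 2/m = ⅓ - 2/m)
t(R, w) = 91/6 (t(R, w) = 5 + (10 - (-6 + 4)/(3*4)) = 5 + (10 - (-2)/(3*4)) = 5 + (10 - 1*(-⅙)) = 5 + (10 + ⅙) = 5 + 61/6 = 91/6)
(V(-8) + t(6, J(-2)))² = (17 + 91/6)² = (193/6)² = 37249/36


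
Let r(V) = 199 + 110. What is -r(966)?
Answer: -309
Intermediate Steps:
r(V) = 309
-r(966) = -1*309 = -309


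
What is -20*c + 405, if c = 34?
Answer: -275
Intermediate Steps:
-20*c + 405 = -20*34 + 405 = -680 + 405 = -275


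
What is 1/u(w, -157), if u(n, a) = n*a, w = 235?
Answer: -1/36895 ≈ -2.7104e-5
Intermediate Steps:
u(n, a) = a*n
1/u(w, -157) = 1/(-157*235) = 1/(-36895) = -1/36895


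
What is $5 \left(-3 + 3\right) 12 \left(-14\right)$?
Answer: $0$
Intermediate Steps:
$5 \left(-3 + 3\right) 12 \left(-14\right) = 5 \cdot 0 \cdot 12 \left(-14\right) = 0 \cdot 12 \left(-14\right) = 0 \left(-14\right) = 0$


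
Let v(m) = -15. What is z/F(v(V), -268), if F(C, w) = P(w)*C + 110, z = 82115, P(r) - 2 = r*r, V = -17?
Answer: -16423/215456 ≈ -0.076224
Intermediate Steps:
P(r) = 2 + r² (P(r) = 2 + r*r = 2 + r²)
F(C, w) = 110 + C*(2 + w²) (F(C, w) = (2 + w²)*C + 110 = C*(2 + w²) + 110 = 110 + C*(2 + w²))
z/F(v(V), -268) = 82115/(110 - 15*(2 + (-268)²)) = 82115/(110 - 15*(2 + 71824)) = 82115/(110 - 15*71826) = 82115/(110 - 1077390) = 82115/(-1077280) = 82115*(-1/1077280) = -16423/215456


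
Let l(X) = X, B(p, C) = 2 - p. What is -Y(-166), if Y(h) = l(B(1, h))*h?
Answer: 166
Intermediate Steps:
Y(h) = h (Y(h) = (2 - 1*1)*h = (2 - 1)*h = 1*h = h)
-Y(-166) = -1*(-166) = 166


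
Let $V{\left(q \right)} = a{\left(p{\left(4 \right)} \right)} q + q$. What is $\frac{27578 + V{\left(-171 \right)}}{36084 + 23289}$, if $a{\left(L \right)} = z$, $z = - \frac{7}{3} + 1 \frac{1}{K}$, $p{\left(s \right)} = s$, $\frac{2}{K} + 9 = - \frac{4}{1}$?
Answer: $\frac{57835}{118746} \approx 0.48705$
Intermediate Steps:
$K = - \frac{2}{13}$ ($K = \frac{2}{-9 - \frac{4}{1}} = \frac{2}{-9 - 4} = \frac{2}{-13} = 2 \left(- \frac{1}{13}\right) = - \frac{2}{13} \approx -0.15385$)
$z = - \frac{53}{6}$ ($z = - \frac{7}{3} + 1 \frac{1}{- \frac{2}{13}} = \left(-7\right) \frac{1}{3} + 1 \left(- \frac{13}{2}\right) = - \frac{7}{3} - \frac{13}{2} = - \frac{53}{6} \approx -8.8333$)
$a{\left(L \right)} = - \frac{53}{6}$
$V{\left(q \right)} = - \frac{47 q}{6}$ ($V{\left(q \right)} = - \frac{53 q}{6} + q = - \frac{47 q}{6}$)
$\frac{27578 + V{\left(-171 \right)}}{36084 + 23289} = \frac{27578 - - \frac{2679}{2}}{36084 + 23289} = \frac{27578 + \frac{2679}{2}}{59373} = \frac{57835}{2} \cdot \frac{1}{59373} = \frac{57835}{118746}$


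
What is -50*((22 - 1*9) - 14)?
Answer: 50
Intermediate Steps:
-50*((22 - 1*9) - 14) = -50*((22 - 9) - 14) = -50*(13 - 14) = -50*(-1) = 50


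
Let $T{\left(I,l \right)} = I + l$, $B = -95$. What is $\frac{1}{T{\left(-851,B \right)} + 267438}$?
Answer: $\frac{1}{266492} \approx 3.7525 \cdot 10^{-6}$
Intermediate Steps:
$\frac{1}{T{\left(-851,B \right)} + 267438} = \frac{1}{\left(-851 - 95\right) + 267438} = \frac{1}{-946 + 267438} = \frac{1}{266492}$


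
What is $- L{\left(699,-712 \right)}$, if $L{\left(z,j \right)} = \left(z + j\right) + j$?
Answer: $725$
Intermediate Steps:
$L{\left(z,j \right)} = z + 2 j$ ($L{\left(z,j \right)} = \left(j + z\right) + j = z + 2 j$)
$- L{\left(699,-712 \right)} = - (699 + 2 \left(-712\right)) = - (699 - 1424) = \left(-1\right) \left(-725\right) = 725$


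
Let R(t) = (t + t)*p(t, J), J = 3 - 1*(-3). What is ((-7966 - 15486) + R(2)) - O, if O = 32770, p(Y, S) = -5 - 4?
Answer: -56258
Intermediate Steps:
J = 6 (J = 3 + 3 = 6)
p(Y, S) = -9
R(t) = -18*t (R(t) = (t + t)*(-9) = (2*t)*(-9) = -18*t)
((-7966 - 15486) + R(2)) - O = ((-7966 - 15486) - 18*2) - 1*32770 = (-23452 - 36) - 32770 = -23488 - 32770 = -56258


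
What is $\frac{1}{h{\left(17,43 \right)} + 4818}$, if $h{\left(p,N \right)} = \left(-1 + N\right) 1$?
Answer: $\frac{1}{4860} \approx 0.00020576$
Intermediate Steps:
$h{\left(p,N \right)} = -1 + N$
$\frac{1}{h{\left(17,43 \right)} + 4818} = \frac{1}{\left(-1 + 43\right) + 4818} = \frac{1}{42 + 4818} = \frac{1}{4860}$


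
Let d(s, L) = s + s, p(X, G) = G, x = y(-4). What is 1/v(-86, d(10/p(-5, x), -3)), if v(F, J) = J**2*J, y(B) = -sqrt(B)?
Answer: I/1000 ≈ 0.001*I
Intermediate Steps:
x = -2*I (x = -sqrt(-4) = -2*I ≈ -2.0*I)
d(s, L) = 2*s
v(F, J) = J**3
1/v(-86, d(10/p(-5, x), -3)) = 1/((2*(10/((-2*I))))**3) = 1/((2*(10*(I/2)))**3) = 1/((2*(5*I))**3) = 1/((10*I)**3) = 1/(-1000*I) = I/1000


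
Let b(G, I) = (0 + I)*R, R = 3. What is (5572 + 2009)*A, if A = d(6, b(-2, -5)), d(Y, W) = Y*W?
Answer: -682290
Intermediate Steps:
b(G, I) = 3*I (b(G, I) = (0 + I)*3 = I*3 = 3*I)
d(Y, W) = W*Y
A = -90 (A = (3*(-5))*6 = -15*6 = -90)
(5572 + 2009)*A = (5572 + 2009)*(-90) = 7581*(-90) = -682290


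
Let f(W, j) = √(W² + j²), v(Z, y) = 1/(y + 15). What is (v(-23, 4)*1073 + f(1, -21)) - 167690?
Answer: -3185037/19 + √442 ≈ -1.6761e+5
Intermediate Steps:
v(Z, y) = 1/(15 + y)
(v(-23, 4)*1073 + f(1, -21)) - 167690 = (1073/(15 + 4) + √(1² + (-21)²)) - 167690 = (1073/19 + √(1 + 441)) - 167690 = ((1/19)*1073 + √442) - 167690 = (1073/19 + √442) - 167690 = -3185037/19 + √442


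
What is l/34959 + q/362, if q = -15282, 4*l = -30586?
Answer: -537011471/12655158 ≈ -42.434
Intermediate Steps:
l = -15293/2 (l = (¼)*(-30586) = -15293/2 ≈ -7646.5)
l/34959 + q/362 = -15293/2/34959 - 15282/362 = -15293/2*1/34959 - 15282*1/362 = -15293/69918 - 7641/181 = -537011471/12655158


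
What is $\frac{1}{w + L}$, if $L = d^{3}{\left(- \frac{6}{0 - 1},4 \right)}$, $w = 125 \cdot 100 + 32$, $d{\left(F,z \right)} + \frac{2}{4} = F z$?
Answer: $\frac{8}{204079} \approx 3.9201 \cdot 10^{-5}$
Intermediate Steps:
$d{\left(F,z \right)} = - \frac{1}{2} + F z$
$w = 12532$ ($w = 12500 + 32 = 12532$)
$L = \frac{103823}{8}$ ($L = \left(- \frac{1}{2} + - \frac{6}{0 - 1} \cdot 4\right)^{3} = \left(- \frac{1}{2} + - \frac{6}{-1} \cdot 4\right)^{3} = \left(- \frac{1}{2} + \left(-6\right) \left(-1\right) 4\right)^{3} = \left(- \frac{1}{2} + 6 \cdot 4\right)^{3} = \left(- \frac{1}{2} + 24\right)^{3} = \left(\frac{47}{2}\right)^{3} = \frac{103823}{8} \approx 12978.0$)
$\frac{1}{w + L} = \frac{1}{12532 + \frac{103823}{8}} = \frac{1}{\frac{204079}{8}} = \frac{8}{204079}$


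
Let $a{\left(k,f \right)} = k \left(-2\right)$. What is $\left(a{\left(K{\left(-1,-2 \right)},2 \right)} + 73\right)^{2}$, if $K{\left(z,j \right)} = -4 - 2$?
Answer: $7225$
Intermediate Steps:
$K{\left(z,j \right)} = -6$
$a{\left(k,f \right)} = - 2 k$
$\left(a{\left(K{\left(-1,-2 \right)},2 \right)} + 73\right)^{2} = \left(\left(-2\right) \left(-6\right) + 73\right)^{2} = \left(12 + 73\right)^{2} = 85^{2} = 7225$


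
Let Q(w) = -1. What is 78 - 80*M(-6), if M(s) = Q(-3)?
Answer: 158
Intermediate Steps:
M(s) = -1
78 - 80*M(-6) = 78 - 80*(-1) = 78 + 80 = 158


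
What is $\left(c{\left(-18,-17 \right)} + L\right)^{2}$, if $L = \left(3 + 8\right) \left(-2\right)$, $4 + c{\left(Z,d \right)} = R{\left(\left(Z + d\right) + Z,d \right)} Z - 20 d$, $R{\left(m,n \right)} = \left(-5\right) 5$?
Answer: $583696$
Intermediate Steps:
$R{\left(m,n \right)} = -25$
$c{\left(Z,d \right)} = -4 - 25 Z - 20 d$ ($c{\left(Z,d \right)} = -4 - \left(20 d + 25 Z\right) = -4 - 25 Z - 20 d$)
$L = -22$ ($L = 11 \left(-2\right) = -22$)
$\left(c{\left(-18,-17 \right)} + L\right)^{2} = \left(\left(-4 - -450 - -340\right) - 22\right)^{2} = \left(\left(-4 + 450 + 340\right) - 22\right)^{2} = \left(786 - 22\right)^{2} = 764^{2} = 583696$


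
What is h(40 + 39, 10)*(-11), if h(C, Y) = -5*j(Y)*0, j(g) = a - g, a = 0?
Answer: 0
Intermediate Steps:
j(g) = -g (j(g) = 0 - g = -g)
h(C, Y) = 0 (h(C, Y) = -(-5)*Y*0 = (5*Y)*0 = 0)
h(40 + 39, 10)*(-11) = 0*(-11) = 0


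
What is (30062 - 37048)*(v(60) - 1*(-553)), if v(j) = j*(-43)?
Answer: 14160622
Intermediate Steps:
v(j) = -43*j
(30062 - 37048)*(v(60) - 1*(-553)) = (30062 - 37048)*(-43*60 - 1*(-553)) = -6986*(-2580 + 553) = -6986*(-2027) = 14160622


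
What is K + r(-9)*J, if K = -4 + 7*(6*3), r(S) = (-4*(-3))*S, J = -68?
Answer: 7466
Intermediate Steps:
r(S) = 12*S
K = 122 (K = -4 + 7*18 = -4 + 126 = 122)
K + r(-9)*J = 122 + (12*(-9))*(-68) = 122 - 108*(-68) = 122 + 7344 = 7466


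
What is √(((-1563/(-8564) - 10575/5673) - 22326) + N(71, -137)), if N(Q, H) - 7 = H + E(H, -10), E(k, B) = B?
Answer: I*√1473108189720106781/8097262 ≈ 149.89*I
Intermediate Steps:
N(Q, H) = -3 + H (N(Q, H) = 7 + (H - 10) = 7 + (-10 + H) = -3 + H)
√(((-1563/(-8564) - 10575/5673) - 22326) + N(71, -137)) = √(((-1563/(-8564) - 10575/5673) - 22326) + (-3 - 137)) = √(((-1563*(-1/8564) - 10575*1/5673) - 22326) - 140) = √(((1563/8564 - 3525/1891) - 22326) - 140) = √((-27232467/16194524 - 22326) - 140) = √(-361586175291/16194524 - 140) = √(-363853408651/16194524) = I*√1473108189720106781/8097262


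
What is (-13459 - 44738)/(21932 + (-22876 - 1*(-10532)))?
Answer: -19399/3196 ≈ -6.0698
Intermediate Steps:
(-13459 - 44738)/(21932 + (-22876 - 1*(-10532))) = -58197/(21932 + (-22876 + 10532)) = -58197/(21932 - 12344) = -58197/9588 = -58197*1/9588 = -19399/3196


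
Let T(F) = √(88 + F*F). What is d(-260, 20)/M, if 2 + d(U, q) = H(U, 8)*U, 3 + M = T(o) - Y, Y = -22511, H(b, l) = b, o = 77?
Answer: 1521495784/506604047 - 67598*√6017/506604047 ≈ 2.9930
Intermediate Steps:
T(F) = √(88 + F²)
M = 22508 + √6017 (M = -3 + (√(88 + 77²) - 1*(-22511)) = -3 + (√(88 + 5929) + 22511) = -3 + (√6017 + 22511) = -3 + (22511 + √6017) = 22508 + √6017 ≈ 22586.)
d(U, q) = -2 + U² (d(U, q) = -2 + U*U = -2 + U²)
d(-260, 20)/M = (-2 + (-260)²)/(22508 + √6017) = (-2 + 67600)/(22508 + √6017) = 67598/(22508 + √6017)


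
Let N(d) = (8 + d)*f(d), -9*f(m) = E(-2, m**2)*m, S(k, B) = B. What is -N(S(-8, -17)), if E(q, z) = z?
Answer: 4913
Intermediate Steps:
f(m) = -m**3/9 (f(m) = -m**2*m/9 = -m**3/9)
N(d) = -d**3*(8 + d)/9 (N(d) = (8 + d)*(-d**3/9) = -d**3*(8 + d)/9)
-N(S(-8, -17)) = -(-17)**3*(-8 - 1*(-17))/9 = -(-4913)*(-8 + 17)/9 = -(-4913)*9/9 = -1*(-4913) = 4913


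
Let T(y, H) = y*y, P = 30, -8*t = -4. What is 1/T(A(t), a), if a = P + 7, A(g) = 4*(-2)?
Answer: 1/64 ≈ 0.015625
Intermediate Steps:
t = ½ (t = -⅛*(-4) = ½ ≈ 0.50000)
A(g) = -8
a = 37 (a = 30 + 7 = 37)
T(y, H) = y²
1/T(A(t), a) = 1/((-8)²) = 1/64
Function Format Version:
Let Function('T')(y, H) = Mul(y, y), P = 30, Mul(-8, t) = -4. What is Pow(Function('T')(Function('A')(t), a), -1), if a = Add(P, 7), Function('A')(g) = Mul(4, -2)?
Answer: Rational(1, 64) ≈ 0.015625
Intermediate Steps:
t = Rational(1, 2) (t = Mul(Rational(-1, 8), -4) = Rational(1, 2) ≈ 0.50000)
Function('A')(g) = -8
a = 37 (a = Add(30, 7) = 37)
Function('T')(y, H) = Pow(y, 2)
Pow(Function('T')(Function('A')(t), a), -1) = Pow(Pow(-8, 2), -1) = Pow(64, -1) = Rational(1, 64)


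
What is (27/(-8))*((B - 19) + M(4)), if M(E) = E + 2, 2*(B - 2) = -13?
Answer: 945/16 ≈ 59.063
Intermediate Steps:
B = -9/2 (B = 2 + (1/2)*(-13) = 2 - 13/2 = -9/2 ≈ -4.5000)
M(E) = 2 + E
(27/(-8))*((B - 19) + M(4)) = (27/(-8))*((-9/2 - 19) + (2 + 4)) = (27*(-1/8))*(-47/2 + 6) = -27/8*(-35/2) = 945/16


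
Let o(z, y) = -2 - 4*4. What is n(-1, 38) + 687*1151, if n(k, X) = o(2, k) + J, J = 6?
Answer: 790725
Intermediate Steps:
o(z, y) = -18 (o(z, y) = -2 - 16 = -18)
n(k, X) = -12 (n(k, X) = -18 + 6 = -12)
n(-1, 38) + 687*1151 = -12 + 687*1151 = -12 + 790737 = 790725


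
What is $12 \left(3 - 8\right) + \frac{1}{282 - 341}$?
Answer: $- \frac{3541}{59} \approx -60.017$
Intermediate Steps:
$12 \left(3 - 8\right) + \frac{1}{282 - 341} = 12 \left(-5\right) + \frac{1}{-59} = -60 - \frac{1}{59} = - \frac{3541}{59}$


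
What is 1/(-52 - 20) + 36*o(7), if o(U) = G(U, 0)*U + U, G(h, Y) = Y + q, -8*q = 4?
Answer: 9071/72 ≈ 125.99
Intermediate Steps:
q = -1/2 (q = -1/8*4 = -1/2 ≈ -0.50000)
G(h, Y) = -1/2 + Y (G(h, Y) = Y - 1/2 = -1/2 + Y)
o(U) = U/2 (o(U) = (-1/2 + 0)*U + U = -U/2 + U = U/2)
1/(-52 - 20) + 36*o(7) = 1/(-52 - 20) + 36*((1/2)*7) = 1/(-72) + 36*(7/2) = -1/72 + 126 = 9071/72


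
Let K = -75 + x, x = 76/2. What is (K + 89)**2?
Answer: 2704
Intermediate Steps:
x = 38 (x = 76*(1/2) = 38)
K = -37 (K = -75 + 38 = -37)
(K + 89)**2 = (-37 + 89)**2 = 52**2 = 2704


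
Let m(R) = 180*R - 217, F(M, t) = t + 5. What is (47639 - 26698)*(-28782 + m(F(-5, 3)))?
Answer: -577113019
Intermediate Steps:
F(M, t) = 5 + t
m(R) = -217 + 180*R
(47639 - 26698)*(-28782 + m(F(-5, 3))) = (47639 - 26698)*(-28782 + (-217 + 180*(5 + 3))) = 20941*(-28782 + (-217 + 180*8)) = 20941*(-28782 + (-217 + 1440)) = 20941*(-28782 + 1223) = 20941*(-27559) = -577113019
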